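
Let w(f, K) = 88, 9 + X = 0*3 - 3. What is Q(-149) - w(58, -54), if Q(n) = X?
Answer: -100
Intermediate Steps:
X = -12 (X = -9 + (0*3 - 3) = -9 + (0 - 3) = -9 - 3 = -12)
Q(n) = -12
Q(-149) - w(58, -54) = -12 - 1*88 = -12 - 88 = -100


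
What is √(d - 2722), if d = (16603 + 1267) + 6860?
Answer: 2*√5502 ≈ 148.35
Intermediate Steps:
d = 24730 (d = 17870 + 6860 = 24730)
√(d - 2722) = √(24730 - 2722) = √22008 = 2*√5502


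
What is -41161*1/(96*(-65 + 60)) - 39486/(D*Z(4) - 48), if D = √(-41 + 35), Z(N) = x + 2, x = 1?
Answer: 55934171/62880 + 6581*I*√6/131 ≈ 889.54 + 123.05*I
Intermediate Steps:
Z(N) = 3 (Z(N) = 1 + 2 = 3)
D = I*√6 (D = √(-6) = I*√6 ≈ 2.4495*I)
-41161*1/(96*(-65 + 60)) - 39486/(D*Z(4) - 48) = -41161*1/(96*(-65 + 60)) - 39486/((I*√6)*3 - 48) = -41161/(96*(-5)) - 39486/(3*I*√6 - 48) = -41161/(-480) - 39486/(-48 + 3*I*√6) = -41161*(-1/480) - 39486/(-48 + 3*I*√6) = 41161/480 - 39486/(-48 + 3*I*√6)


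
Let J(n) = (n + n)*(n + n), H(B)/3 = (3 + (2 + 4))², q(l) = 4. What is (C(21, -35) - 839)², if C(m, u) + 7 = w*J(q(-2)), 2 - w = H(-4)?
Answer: 264712900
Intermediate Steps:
H(B) = 243 (H(B) = 3*(3 + (2 + 4))² = 3*(3 + 6)² = 3*9² = 3*81 = 243)
J(n) = 4*n² (J(n) = (2*n)*(2*n) = 4*n²)
w = -241 (w = 2 - 1*243 = 2 - 243 = -241)
C(m, u) = -15431 (C(m, u) = -7 - 964*4² = -7 - 964*16 = -7 - 241*64 = -7 - 15424 = -15431)
(C(21, -35) - 839)² = (-15431 - 839)² = (-16270)² = 264712900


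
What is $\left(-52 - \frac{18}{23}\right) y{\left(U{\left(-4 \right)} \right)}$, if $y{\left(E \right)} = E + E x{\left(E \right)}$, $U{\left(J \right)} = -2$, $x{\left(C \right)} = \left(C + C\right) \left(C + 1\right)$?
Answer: $\frac{12140}{23} \approx 527.83$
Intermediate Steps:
$x{\left(C \right)} = 2 C \left(1 + C\right)$
$y{\left(E \right)} = E + 2 E^{2} \left(1 + E\right)$ ($y{\left(E \right)} = E + E 2 E \left(1 + E\right) = E + 2 E^{2} \left(1 + E\right)$)
$\left(-52 - \frac{18}{23}\right) y{\left(U{\left(-4 \right)} \right)} = \left(-52 - \frac{18}{23}\right) \left(- 2 \left(1 + 2 \left(-2\right) \left(1 - 2\right)\right)\right) = \left(-52 - \frac{18}{23}\right) \left(- 2 \left(1 + 2 \left(-2\right) \left(-1\right)\right)\right) = \left(-52 - \frac{18}{23}\right) \left(- 2 \left(1 + 4\right)\right) = - \frac{1214 \left(\left(-2\right) 5\right)}{23} = \left(- \frac{1214}{23}\right) \left(-10\right) = \frac{12140}{23}$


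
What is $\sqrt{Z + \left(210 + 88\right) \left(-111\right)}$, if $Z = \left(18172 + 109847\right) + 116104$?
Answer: $\sqrt{211045} \approx 459.4$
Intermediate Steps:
$Z = 244123$ ($Z = 128019 + 116104 = 244123$)
$\sqrt{Z + \left(210 + 88\right) \left(-111\right)} = \sqrt{244123 + \left(210 + 88\right) \left(-111\right)} = \sqrt{244123 + 298 \left(-111\right)} = \sqrt{244123 - 33078} = \sqrt{211045}$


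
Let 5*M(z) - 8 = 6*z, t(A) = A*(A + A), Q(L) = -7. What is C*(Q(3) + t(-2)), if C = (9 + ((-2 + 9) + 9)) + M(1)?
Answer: 139/5 ≈ 27.800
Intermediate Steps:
t(A) = 2*A**2 (t(A) = A*(2*A) = 2*A**2)
M(z) = 8/5 + 6*z/5 (M(z) = 8/5 + (6*z)/5 = 8/5 + 6*z/5)
C = 139/5 (C = (9 + ((-2 + 9) + 9)) + (8/5 + (6/5)*1) = (9 + (7 + 9)) + (8/5 + 6/5) = (9 + 16) + 14/5 = 25 + 14/5 = 139/5 ≈ 27.800)
C*(Q(3) + t(-2)) = 139*(-7 + 2*(-2)**2)/5 = 139*(-7 + 2*4)/5 = 139*(-7 + 8)/5 = (139/5)*1 = 139/5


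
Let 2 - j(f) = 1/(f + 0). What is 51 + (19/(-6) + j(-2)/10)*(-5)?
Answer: 787/12 ≈ 65.583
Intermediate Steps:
j(f) = 2 - 1/f (j(f) = 2 - 1/(f + 0) = 2 - 1/f)
51 + (19/(-6) + j(-2)/10)*(-5) = 51 + (19/(-6) + (2 - 1/(-2))/10)*(-5) = 51 + (19*(-⅙) + (2 - 1*(-½))*(⅒))*(-5) = 51 + (-19/6 + (2 + ½)*(⅒))*(-5) = 51 + (-19/6 + (5/2)*(⅒))*(-5) = 51 + (-19/6 + ¼)*(-5) = 51 - 35/12*(-5) = 51 + 175/12 = 787/12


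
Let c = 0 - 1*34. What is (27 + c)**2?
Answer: 49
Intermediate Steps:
c = -34 (c = 0 - 34 = -34)
(27 + c)**2 = (27 - 34)**2 = (-7)**2 = 49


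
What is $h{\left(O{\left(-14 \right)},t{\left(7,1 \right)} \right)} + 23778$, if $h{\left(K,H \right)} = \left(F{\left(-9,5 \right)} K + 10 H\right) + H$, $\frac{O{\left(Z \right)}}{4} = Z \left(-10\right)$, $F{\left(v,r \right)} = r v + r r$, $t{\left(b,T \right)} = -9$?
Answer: $12479$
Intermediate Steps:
$F{\left(v,r \right)} = r^{2} + r v$ ($F{\left(v,r \right)} = r v + r^{2} = r^{2} + r v$)
$O{\left(Z \right)} = - 40 Z$ ($O{\left(Z \right)} = 4 Z \left(-10\right) = 4 \left(- 10 Z\right) = - 40 Z$)
$h{\left(K,H \right)} = - 20 K + 11 H$ ($h{\left(K,H \right)} = \left(5 \left(5 - 9\right) K + 10 H\right) + H = \left(5 \left(-4\right) K + 10 H\right) + H = \left(- 20 K + 10 H\right) + H = - 20 K + 11 H$)
$h{\left(O{\left(-14 \right)},t{\left(7,1 \right)} \right)} + 23778 = \left(- 20 \left(\left(-40\right) \left(-14\right)\right) + 11 \left(-9\right)\right) + 23778 = \left(\left(-20\right) 560 - 99\right) + 23778 = \left(-11200 - 99\right) + 23778 = -11299 + 23778 = 12479$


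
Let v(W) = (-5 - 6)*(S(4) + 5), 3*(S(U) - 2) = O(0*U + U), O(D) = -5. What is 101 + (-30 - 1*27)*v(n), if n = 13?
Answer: 3445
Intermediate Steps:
S(U) = ⅓ (S(U) = 2 + (⅓)*(-5) = 2 - 5/3 = ⅓)
v(W) = -176/3 (v(W) = (-5 - 6)*(⅓ + 5) = -11*16/3 = -176/3)
101 + (-30 - 1*27)*v(n) = 101 + (-30 - 1*27)*(-176/3) = 101 + (-30 - 27)*(-176/3) = 101 - 57*(-176/3) = 101 + 3344 = 3445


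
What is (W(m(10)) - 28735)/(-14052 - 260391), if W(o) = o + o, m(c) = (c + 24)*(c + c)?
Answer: 9125/91481 ≈ 0.099748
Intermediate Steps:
m(c) = 2*c*(24 + c) (m(c) = (24 + c)*(2*c) = 2*c*(24 + c))
W(o) = 2*o
(W(m(10)) - 28735)/(-14052 - 260391) = (2*(2*10*(24 + 10)) - 28735)/(-14052 - 260391) = (2*(2*10*34) - 28735)/(-274443) = (2*680 - 28735)*(-1/274443) = (1360 - 28735)*(-1/274443) = -27375*(-1/274443) = 9125/91481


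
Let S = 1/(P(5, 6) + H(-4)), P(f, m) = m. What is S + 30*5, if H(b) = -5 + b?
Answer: 449/3 ≈ 149.67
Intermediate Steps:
S = -⅓ (S = 1/(6 + (-5 - 4)) = 1/(6 - 9) = 1/(-3) = -⅓ ≈ -0.33333)
S + 30*5 = -⅓ + 30*5 = -⅓ + 150 = 449/3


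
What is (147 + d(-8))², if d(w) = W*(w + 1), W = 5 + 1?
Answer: 11025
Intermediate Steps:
W = 6
d(w) = 6 + 6*w (d(w) = 6*(w + 1) = 6*(1 + w) = 6 + 6*w)
(147 + d(-8))² = (147 + (6 + 6*(-8)))² = (147 + (6 - 48))² = (147 - 42)² = 105² = 11025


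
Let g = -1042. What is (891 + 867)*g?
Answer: -1831836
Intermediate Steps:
(891 + 867)*g = (891 + 867)*(-1042) = 1758*(-1042) = -1831836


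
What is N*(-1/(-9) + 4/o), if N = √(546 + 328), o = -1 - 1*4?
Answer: -31*√874/45 ≈ -20.366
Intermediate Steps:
o = -5 (o = -1 - 4 = -5)
N = √874 ≈ 29.563
N*(-1/(-9) + 4/o) = √874*(-1/(-9) + 4/(-5)) = √874*(-1*(-⅑) + 4*(-⅕)) = √874*(⅑ - ⅘) = √874*(-31/45) = -31*√874/45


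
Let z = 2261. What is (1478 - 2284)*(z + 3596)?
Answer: -4720742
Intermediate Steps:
(1478 - 2284)*(z + 3596) = (1478 - 2284)*(2261 + 3596) = -806*5857 = -4720742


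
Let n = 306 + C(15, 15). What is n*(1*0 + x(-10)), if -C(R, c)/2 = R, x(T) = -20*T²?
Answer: -552000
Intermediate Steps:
C(R, c) = -2*R
n = 276 (n = 306 - 2*15 = 306 - 30 = 276)
n*(1*0 + x(-10)) = 276*(1*0 - 20*(-10)²) = 276*(0 - 20*100) = 276*(0 - 2000) = 276*(-2000) = -552000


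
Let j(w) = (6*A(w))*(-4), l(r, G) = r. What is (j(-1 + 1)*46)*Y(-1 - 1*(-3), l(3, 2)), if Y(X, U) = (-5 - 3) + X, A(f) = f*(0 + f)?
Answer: 0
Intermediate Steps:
A(f) = f**2 (A(f) = f*f = f**2)
Y(X, U) = -8 + X
j(w) = -24*w**2 (j(w) = (6*w**2)*(-4) = -24*w**2)
(j(-1 + 1)*46)*Y(-1 - 1*(-3), l(3, 2)) = (-24*(-1 + 1)**2*46)*(-8 + (-1 - 1*(-3))) = (-24*0**2*46)*(-8 + (-1 + 3)) = (-24*0*46)*(-8 + 2) = (0*46)*(-6) = 0*(-6) = 0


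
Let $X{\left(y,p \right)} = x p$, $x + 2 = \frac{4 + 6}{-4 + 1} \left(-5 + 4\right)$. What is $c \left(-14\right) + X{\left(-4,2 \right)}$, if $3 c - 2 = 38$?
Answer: $-184$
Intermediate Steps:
$c = \frac{40}{3}$ ($c = \frac{2}{3} + \frac{1}{3} \cdot 38 = \frac{2}{3} + \frac{38}{3} = \frac{40}{3} \approx 13.333$)
$x = \frac{4}{3}$ ($x = -2 + \frac{4 + 6}{-4 + 1} \left(-5 + 4\right) = -2 + \frac{10}{-3} \left(-1\right) = -2 + 10 \left(- \frac{1}{3}\right) \left(-1\right) = -2 - - \frac{10}{3} = -2 + \frac{10}{3} = \frac{4}{3} \approx 1.3333$)
$X{\left(y,p \right)} = \frac{4 p}{3}$
$c \left(-14\right) + X{\left(-4,2 \right)} = \frac{40}{3} \left(-14\right) + \frac{4}{3} \cdot 2 = - \frac{560}{3} + \frac{8}{3} = -184$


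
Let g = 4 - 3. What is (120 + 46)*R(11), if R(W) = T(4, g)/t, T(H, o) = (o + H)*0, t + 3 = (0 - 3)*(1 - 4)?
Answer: 0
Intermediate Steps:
g = 1
t = 6 (t = -3 + (0 - 3)*(1 - 4) = -3 - 3*(-3) = -3 + 9 = 6)
T(H, o) = 0 (T(H, o) = (H + o)*0 = 0)
R(W) = 0 (R(W) = 0/6 = 0*(1/6) = 0)
(120 + 46)*R(11) = (120 + 46)*0 = 166*0 = 0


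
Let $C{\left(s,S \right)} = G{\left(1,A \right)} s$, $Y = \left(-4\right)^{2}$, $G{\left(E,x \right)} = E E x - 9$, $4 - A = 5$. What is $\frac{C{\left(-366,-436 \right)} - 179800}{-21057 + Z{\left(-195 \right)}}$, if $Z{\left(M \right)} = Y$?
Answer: $\frac{176140}{21041} \approx 8.3713$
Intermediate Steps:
$A = -1$ ($A = 4 - 5 = -1$)
$G{\left(E,x \right)} = -9 + x E^{2}$ ($G{\left(E,x \right)} = E^{2} x - 9 = x E^{2} - 9 = -9 + x E^{2}$)
$Y = 16$
$Z{\left(M \right)} = 16$
$C{\left(s,S \right)} = - 10 s$ ($C{\left(s,S \right)} = \left(-9 - 1^{2}\right) s = \left(-9 - 1\right) s = - 10 s$)
$\frac{C{\left(-366,-436 \right)} - 179800}{-21057 + Z{\left(-195 \right)}} = \frac{\left(-10\right) \left(-366\right) - 179800}{-21057 + 16} = \frac{3660 - 179800}{-21041} = \left(-176140\right) \left(- \frac{1}{21041}\right) = \frac{176140}{21041}$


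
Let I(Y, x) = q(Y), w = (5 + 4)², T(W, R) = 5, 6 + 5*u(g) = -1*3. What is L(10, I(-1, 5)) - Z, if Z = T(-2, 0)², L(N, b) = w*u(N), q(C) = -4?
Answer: -854/5 ≈ -170.80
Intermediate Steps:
u(g) = -9/5 (u(g) = -6/5 + (-1*3)/5 = -6/5 + (⅕)*(-3) = -6/5 - ⅗ = -9/5)
w = 81 (w = 9² = 81)
I(Y, x) = -4
L(N, b) = -729/5 (L(N, b) = 81*(-9/5) = -729/5)
Z = 25 (Z = 5² = 25)
L(10, I(-1, 5)) - Z = -729/5 - 1*25 = -729/5 - 25 = -854/5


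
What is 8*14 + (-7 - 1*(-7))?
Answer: 112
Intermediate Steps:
8*14 + (-7 - 1*(-7)) = 112 + (-7 + 7) = 112 + 0 = 112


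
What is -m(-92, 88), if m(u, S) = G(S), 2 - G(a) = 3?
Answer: 1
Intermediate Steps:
G(a) = -1 (G(a) = 2 - 1*3 = 2 - 3 = -1)
m(u, S) = -1
-m(-92, 88) = -1*(-1) = 1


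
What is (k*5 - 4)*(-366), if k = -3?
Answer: 6954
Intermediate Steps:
(k*5 - 4)*(-366) = (-3*5 - 4)*(-366) = (-15 - 4)*(-366) = -19*(-366) = 6954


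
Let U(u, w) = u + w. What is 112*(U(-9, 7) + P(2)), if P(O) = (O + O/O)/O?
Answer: -56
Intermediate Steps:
P(O) = (1 + O)/O (P(O) = (O + 1)/O = (1 + O)/O)
112*(U(-9, 7) + P(2)) = 112*((-9 + 7) + (1 + 2)/2) = 112*(-2 + (1/2)*3) = 112*(-2 + 3/2) = 112*(-1/2) = -56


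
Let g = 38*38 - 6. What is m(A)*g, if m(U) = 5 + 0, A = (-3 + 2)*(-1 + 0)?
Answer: 7190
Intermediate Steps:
g = 1438 (g = 1444 - 6 = 1438)
A = 1 (A = -1*(-1) = 1)
m(U) = 5
m(A)*g = 5*1438 = 7190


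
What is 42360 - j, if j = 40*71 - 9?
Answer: 39529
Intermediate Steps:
j = 2831 (j = 2840 - 9 = 2831)
42360 - j = 42360 - 1*2831 = 42360 - 2831 = 39529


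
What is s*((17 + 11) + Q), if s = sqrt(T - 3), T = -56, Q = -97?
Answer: -69*I*sqrt(59) ≈ -530.0*I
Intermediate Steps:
s = I*sqrt(59) (s = sqrt(-56 - 3) = sqrt(-59) = I*sqrt(59) ≈ 7.6811*I)
s*((17 + 11) + Q) = (I*sqrt(59))*((17 + 11) - 97) = (I*sqrt(59))*(28 - 97) = (I*sqrt(59))*(-69) = -69*I*sqrt(59)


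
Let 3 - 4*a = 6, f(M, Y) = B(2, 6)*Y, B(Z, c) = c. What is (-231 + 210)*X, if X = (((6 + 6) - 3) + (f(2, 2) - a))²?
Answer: -158949/16 ≈ -9934.3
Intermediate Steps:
f(M, Y) = 6*Y
a = -¾ (a = ¾ - ¼*6 = ¾ - 3/2 = -¾ ≈ -0.75000)
X = 7569/16 (X = (((6 + 6) - 3) + (6*2 - 1*(-¾)))² = ((12 - 3) + (12 + ¾))² = (9 + 51/4)² = (87/4)² = 7569/16 ≈ 473.06)
(-231 + 210)*X = (-231 + 210)*(7569/16) = -21*7569/16 = -158949/16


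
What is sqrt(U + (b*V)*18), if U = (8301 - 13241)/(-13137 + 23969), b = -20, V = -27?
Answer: 55*sqrt(5890577)/1354 ≈ 98.588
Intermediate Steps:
U = -1235/2708 (U = -4940/10832 = -4940*1/10832 = -1235/2708 ≈ -0.45606)
sqrt(U + (b*V)*18) = sqrt(-1235/2708 - 20*(-27)*18) = sqrt(-1235/2708 + 540*18) = sqrt(-1235/2708 + 9720) = sqrt(26320525/2708) = 55*sqrt(5890577)/1354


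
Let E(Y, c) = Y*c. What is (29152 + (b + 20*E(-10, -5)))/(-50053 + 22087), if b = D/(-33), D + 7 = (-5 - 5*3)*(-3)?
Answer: -994963/922878 ≈ -1.0781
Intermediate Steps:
D = 53 (D = -7 + (-5 - 5*3)*(-3) = -7 + (-5 - 15)*(-3) = -7 - 20*(-3) = -7 + 60 = 53)
b = -53/33 (b = 53/(-33) = 53*(-1/33) = -53/33 ≈ -1.6061)
(29152 + (b + 20*E(-10, -5)))/(-50053 + 22087) = (29152 + (-53/33 + 20*(-10*(-5))))/(-50053 + 22087) = (29152 + (-53/33 + 20*50))/(-27966) = (29152 + (-53/33 + 1000))*(-1/27966) = (29152 + 32947/33)*(-1/27966) = (994963/33)*(-1/27966) = -994963/922878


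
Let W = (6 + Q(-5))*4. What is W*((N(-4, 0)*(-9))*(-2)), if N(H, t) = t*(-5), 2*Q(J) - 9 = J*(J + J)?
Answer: 0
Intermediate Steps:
Q(J) = 9/2 + J² (Q(J) = 9/2 + (J*(J + J))/2 = 9/2 + (J*(2*J))/2 = 9/2 + (2*J²)/2 = 9/2 + J²)
N(H, t) = -5*t
W = 142 (W = (6 + (9/2 + (-5)²))*4 = (6 + (9/2 + 25))*4 = (6 + 59/2)*4 = (71/2)*4 = 142)
W*((N(-4, 0)*(-9))*(-2)) = 142*((-5*0*(-9))*(-2)) = 142*((0*(-9))*(-2)) = 142*(0*(-2)) = 142*0 = 0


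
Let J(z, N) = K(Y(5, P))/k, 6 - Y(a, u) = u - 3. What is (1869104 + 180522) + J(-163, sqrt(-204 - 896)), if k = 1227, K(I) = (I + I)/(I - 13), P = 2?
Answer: 7544673299/3681 ≈ 2.0496e+6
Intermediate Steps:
Y(a, u) = 9 - u (Y(a, u) = 6 - (u - 3) = 6 - (-3 + u) = 6 + (3 - u) = 9 - u)
K(I) = 2*I/(-13 + I) (K(I) = (2*I)/(-13 + I) = 2*I/(-13 + I))
J(z, N) = -7/3681 (J(z, N) = (2*(9 - 1*2)/(-13 + (9 - 1*2)))/1227 = (2*(9 - 2)/(-13 + (9 - 2)))*(1/1227) = (2*7/(-13 + 7))*(1/1227) = (2*7/(-6))*(1/1227) = (2*7*(-1/6))*(1/1227) = -7/3*1/1227 = -7/3681)
(1869104 + 180522) + J(-163, sqrt(-204 - 896)) = (1869104 + 180522) - 7/3681 = 2049626 - 7/3681 = 7544673299/3681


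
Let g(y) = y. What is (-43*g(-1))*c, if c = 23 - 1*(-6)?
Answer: 1247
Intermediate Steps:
c = 29 (c = 23 + 6 = 29)
(-43*g(-1))*c = -43*(-1)*29 = 43*29 = 1247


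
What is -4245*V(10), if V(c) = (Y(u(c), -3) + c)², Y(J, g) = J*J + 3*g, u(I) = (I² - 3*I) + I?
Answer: -173929540245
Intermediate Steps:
u(I) = I² - 2*I
Y(J, g) = J² + 3*g
V(c) = (-9 + c + c²*(-2 + c)²)² (V(c) = (((c*(-2 + c))² + 3*(-3)) + c)² = ((c²*(-2 + c)² - 9) + c)² = ((-9 + c²*(-2 + c)²) + c)² = (-9 + c + c²*(-2 + c)²)²)
-4245*V(10) = -4245*(-9 + 10 + 10²*(-2 + 10)²)² = -4245*(-9 + 10 + 100*8²)² = -4245*(-9 + 10 + 100*64)² = -4245*(-9 + 10 + 6400)² = -4245*6401² = -4245*40972801 = -173929540245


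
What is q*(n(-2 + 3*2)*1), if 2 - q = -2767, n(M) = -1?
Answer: -2769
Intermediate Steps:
q = 2769 (q = 2 - 1*(-2767) = 2 + 2767 = 2769)
q*(n(-2 + 3*2)*1) = 2769*(-1*1) = 2769*(-1) = -2769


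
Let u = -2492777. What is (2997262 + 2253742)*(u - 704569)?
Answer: -16789276635384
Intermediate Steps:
(2997262 + 2253742)*(u - 704569) = (2997262 + 2253742)*(-2492777 - 704569) = 5251004*(-3197346) = -16789276635384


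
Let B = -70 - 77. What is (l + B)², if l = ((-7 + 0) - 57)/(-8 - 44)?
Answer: 3591025/169 ≈ 21249.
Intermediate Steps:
B = -147
l = 16/13 (l = (-7 - 57)/(-52) = -64*(-1/52) = 16/13 ≈ 1.2308)
(l + B)² = (16/13 - 147)² = (-1895/13)² = 3591025/169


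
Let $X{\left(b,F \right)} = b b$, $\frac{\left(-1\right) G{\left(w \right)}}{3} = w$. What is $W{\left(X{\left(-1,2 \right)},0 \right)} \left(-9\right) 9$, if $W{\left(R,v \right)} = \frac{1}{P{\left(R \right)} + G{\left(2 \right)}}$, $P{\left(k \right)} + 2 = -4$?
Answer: $\frac{27}{4} \approx 6.75$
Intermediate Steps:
$P{\left(k \right)} = -6$ ($P{\left(k \right)} = -2 - 4 = -6$)
$G{\left(w \right)} = - 3 w$
$X{\left(b,F \right)} = b^{2}$
$W{\left(R,v \right)} = - \frac{1}{12}$ ($W{\left(R,v \right)} = \frac{1}{-6 - 6} = \frac{1}{-12} = - \frac{1}{12}$)
$W{\left(X{\left(-1,2 \right)},0 \right)} \left(-9\right) 9 = \left(- \frac{1}{12}\right) \left(-9\right) 9 = \frac{3}{4} \cdot 9 = \frac{27}{4}$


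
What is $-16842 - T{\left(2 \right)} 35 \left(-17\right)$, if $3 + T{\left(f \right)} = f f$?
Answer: $-16247$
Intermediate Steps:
$T{\left(f \right)} = -3 + f^{2}$ ($T{\left(f \right)} = -3 + f f = -3 + f^{2}$)
$-16842 - T{\left(2 \right)} 35 \left(-17\right) = -16842 - \left(-3 + 2^{2}\right) 35 \left(-17\right) = -16842 - \left(-3 + 4\right) 35 \left(-17\right) = -16842 - 1 \cdot 35 \left(-17\right) = -16842 - 35 \left(-17\right) = -16842 - -595 = -16842 + 595 = -16247$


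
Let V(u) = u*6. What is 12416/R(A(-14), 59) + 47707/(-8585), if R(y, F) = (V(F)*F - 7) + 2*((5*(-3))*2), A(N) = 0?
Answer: -886620673/178731115 ≈ -4.9606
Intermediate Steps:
V(u) = 6*u
R(y, F) = -67 + 6*F**2 (R(y, F) = ((6*F)*F - 7) + 2*((5*(-3))*2) = (6*F**2 - 7) + 2*(-15*2) = (-7 + 6*F**2) + 2*(-30) = (-7 + 6*F**2) - 60 = -67 + 6*F**2)
12416/R(A(-14), 59) + 47707/(-8585) = 12416/(-67 + 6*59**2) + 47707/(-8585) = 12416/(-67 + 6*3481) + 47707*(-1/8585) = 12416/(-67 + 20886) - 47707/8585 = 12416/20819 - 47707/8585 = -886620673/178731115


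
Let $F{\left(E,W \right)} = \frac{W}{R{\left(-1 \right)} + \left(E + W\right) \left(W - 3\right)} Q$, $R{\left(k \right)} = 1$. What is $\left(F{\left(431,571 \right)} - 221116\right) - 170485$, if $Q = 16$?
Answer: $- \frac{222874609201}{569137} \approx -3.916 \cdot 10^{5}$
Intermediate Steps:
$F{\left(E,W \right)} = \frac{16 W}{1 + \left(-3 + W\right) \left(E + W\right)}$ ($F{\left(E,W \right)} = \frac{W}{1 + \left(E + W\right) \left(W - 3\right)} 16 = \frac{W}{1 + \left(E + W\right) \left(-3 + W\right)} 16 = \frac{W}{1 + \left(-3 + W\right) \left(E + W\right)} 16 = \frac{16 W}{1 + \left(-3 + W\right) \left(E + W\right)}$)
$\left(F{\left(431,571 \right)} - 221116\right) - 170485 = \left(16 \cdot 571 \frac{1}{1 + 571^{2} - 1293 - 1713 + 431 \cdot 571} - 221116\right) - 170485 = \left(16 \cdot 571 \frac{1}{1 + 326041 - 1293 - 1713 + 246101} - 221116\right) - 170485 = \left(16 \cdot 571 \cdot \frac{1}{569137} - 221116\right) - 170485 = \left(\frac{9136}{569137} - 221116\right) - 170485 = - \frac{125845287756}{569137} - 170485 = - \frac{222874609201}{569137}$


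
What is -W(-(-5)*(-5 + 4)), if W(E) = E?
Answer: 5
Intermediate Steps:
-W(-(-5)*(-5 + 4)) = -(-5)*(-(-5 + 4)) = -(-5)*(-1*(-1)) = -(-5) = -1*(-5) = 5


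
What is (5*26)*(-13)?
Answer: -1690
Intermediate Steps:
(5*26)*(-13) = 130*(-13) = -1690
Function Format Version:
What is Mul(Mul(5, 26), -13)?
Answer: -1690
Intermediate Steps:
Mul(Mul(5, 26), -13) = Mul(130, -13) = -1690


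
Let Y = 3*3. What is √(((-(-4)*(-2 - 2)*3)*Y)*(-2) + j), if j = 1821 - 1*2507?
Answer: √178 ≈ 13.342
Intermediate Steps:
j = -686 (j = 1821 - 2507 = -686)
Y = 9
√(((-(-4)*(-2 - 2)*3)*Y)*(-2) + j) = √(((-(-4)*(-2 - 2)*3)*9)*(-2) - 686) = √(((-(-4)*(-4)*3)*9)*(-2) - 686) = √(((-2*8*3)*9)*(-2) - 686) = √((-16*3*9)*(-2) - 686) = √(-48*9*(-2) - 686) = √(-432*(-2) - 686) = √(864 - 686) = √178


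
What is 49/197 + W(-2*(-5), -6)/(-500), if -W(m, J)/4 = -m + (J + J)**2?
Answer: 32523/24625 ≈ 1.3207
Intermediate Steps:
W(m, J) = -16*J**2 + 4*m (W(m, J) = -4*(-m + (J + J)**2) = -4*(-m + (2*J)**2) = -4*(-m + 4*J**2) = -16*J**2 + 4*m)
49/197 + W(-2*(-5), -6)/(-500) = 49/197 + (-16*(-6)**2 + 4*(-2*(-5)))/(-500) = 49*(1/197) + (-16*36 + 4*10)*(-1/500) = 49/197 + (-576 + 40)*(-1/500) = 49/197 - 536*(-1/500) = 49/197 + 134/125 = 32523/24625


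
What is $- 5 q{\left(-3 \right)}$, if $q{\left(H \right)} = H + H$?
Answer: $30$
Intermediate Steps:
$q{\left(H \right)} = 2 H$
$- 5 q{\left(-3 \right)} = - 5 \cdot 2 \left(-3\right) = \left(-5\right) \left(-6\right) = 30$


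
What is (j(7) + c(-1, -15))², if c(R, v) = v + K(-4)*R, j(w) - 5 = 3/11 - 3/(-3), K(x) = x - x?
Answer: 9216/121 ≈ 76.165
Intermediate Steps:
K(x) = 0
j(w) = 69/11 (j(w) = 5 + (3/11 - 3/(-3)) = 5 + (3*(1/11) - 3*(-⅓)) = 5 + (3/11 + 1) = 5 + 14/11 = 69/11)
c(R, v) = v (c(R, v) = v + 0*R = v + 0 = v)
(j(7) + c(-1, -15))² = (69/11 - 15)² = (-96/11)² = 9216/121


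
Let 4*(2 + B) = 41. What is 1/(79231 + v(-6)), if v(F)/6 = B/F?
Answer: 4/316891 ≈ 1.2623e-5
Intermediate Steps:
B = 33/4 (B = -2 + (¼)*41 = -2 + 41/4 = 33/4 ≈ 8.2500)
v(F) = 99/(2*F) (v(F) = 6*(33/(4*F)) = 99/(2*F))
1/(79231 + v(-6)) = 1/(79231 + (99/2)/(-6)) = 1/(79231 + (99/2)*(-⅙)) = 1/(79231 - 33/4) = 1/(316891/4) = 4/316891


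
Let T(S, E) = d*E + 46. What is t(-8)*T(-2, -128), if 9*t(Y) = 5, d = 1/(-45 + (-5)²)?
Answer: 262/9 ≈ 29.111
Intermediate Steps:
d = -1/20 (d = 1/(-45 + 25) = 1/(-20) = -1/20 ≈ -0.050000)
T(S, E) = 46 - E/20 (T(S, E) = -E/20 + 46 = 46 - E/20)
t(Y) = 5/9 (t(Y) = (⅑)*5 = 5/9)
t(-8)*T(-2, -128) = 5*(46 - 1/20*(-128))/9 = 5*(46 + 32/5)/9 = (5/9)*(262/5) = 262/9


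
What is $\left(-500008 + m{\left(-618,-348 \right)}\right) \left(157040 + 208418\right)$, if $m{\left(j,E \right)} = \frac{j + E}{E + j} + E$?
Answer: $-182858737590$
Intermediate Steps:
$m{\left(j,E \right)} = 1 + E$ ($m{\left(j,E \right)} = \frac{E + j}{E + j} + E = 1 + E$)
$\left(-500008 + m{\left(-618,-348 \right)}\right) \left(157040 + 208418\right) = \left(-500008 + \left(1 - 348\right)\right) \left(157040 + 208418\right) = \left(-500008 - 347\right) 365458 = \left(-500355\right) 365458 = -182858737590$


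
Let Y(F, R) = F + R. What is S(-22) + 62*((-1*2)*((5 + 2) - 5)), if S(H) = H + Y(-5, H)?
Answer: -297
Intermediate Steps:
S(H) = -5 + 2*H (S(H) = H + (-5 + H) = -5 + 2*H)
S(-22) + 62*((-1*2)*((5 + 2) - 5)) = (-5 + 2*(-22)) + 62*((-1*2)*((5 + 2) - 5)) = (-5 - 44) + 62*(-2*(7 - 5)) = -49 + 62*(-2*2) = -49 + 62*(-4) = -49 - 248 = -297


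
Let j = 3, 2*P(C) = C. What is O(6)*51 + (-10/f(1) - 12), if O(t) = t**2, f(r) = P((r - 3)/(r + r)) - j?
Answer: 12788/7 ≈ 1826.9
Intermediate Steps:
P(C) = C/2
f(r) = -3 + (-3 + r)/(4*r) (f(r) = ((r - 3)/(r + r))/2 - 1*3 = ((-3 + r)/((2*r)))/2 - 3 = ((-3 + r)*(1/(2*r)))/2 - 3 = ((-3 + r)/(2*r))/2 - 3 = (-3 + r)/(4*r) - 3 = -3 + (-3 + r)/(4*r))
O(6)*51 + (-10/f(1) - 12) = 6**2*51 + (-10*4/(-3 - 11*1) - 12) = 36*51 + (-10*4/(-3 - 11) - 12) = 1836 + (-10/((1/4)*1*(-14)) - 12) = 1836 + (-10/(-7/2) - 12) = 1836 + (-10*(-2/7) - 12) = 1836 + (20/7 - 12) = 1836 - 64/7 = 12788/7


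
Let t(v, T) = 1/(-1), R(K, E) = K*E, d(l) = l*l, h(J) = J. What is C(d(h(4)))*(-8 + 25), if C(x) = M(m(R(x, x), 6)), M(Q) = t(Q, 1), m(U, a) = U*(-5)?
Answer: -17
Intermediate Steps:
d(l) = l²
R(K, E) = E*K
t(v, T) = -1
m(U, a) = -5*U
M(Q) = -1
C(x) = -1
C(d(h(4)))*(-8 + 25) = -(-8 + 25) = -1*17 = -17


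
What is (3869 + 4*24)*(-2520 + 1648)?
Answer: -3457480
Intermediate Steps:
(3869 + 4*24)*(-2520 + 1648) = (3869 + 96)*(-872) = 3965*(-872) = -3457480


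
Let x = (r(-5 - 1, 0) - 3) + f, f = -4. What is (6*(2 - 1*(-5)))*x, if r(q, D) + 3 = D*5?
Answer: -420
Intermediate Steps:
r(q, D) = -3 + 5*D (r(q, D) = -3 + D*5 = -3 + 5*D)
x = -10 (x = ((-3 + 5*0) - 3) - 4 = ((-3 + 0) - 3) - 4 = (-3 - 3) - 4 = -6 - 4 = -10)
(6*(2 - 1*(-5)))*x = (6*(2 - 1*(-5)))*(-10) = (6*(2 + 5))*(-10) = (6*7)*(-10) = 42*(-10) = -420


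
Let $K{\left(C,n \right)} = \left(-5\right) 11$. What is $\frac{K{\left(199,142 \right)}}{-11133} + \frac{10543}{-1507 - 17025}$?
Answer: $- \frac{116355959}{206316756} \approx -0.56397$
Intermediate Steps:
$K{\left(C,n \right)} = -55$
$\frac{K{\left(199,142 \right)}}{-11133} + \frac{10543}{-1507 - 17025} = - \frac{55}{-11133} + \frac{10543}{-1507 - 17025} = \left(-55\right) \left(- \frac{1}{11133}\right) + \frac{10543}{-1507 - 17025} = \frac{55}{11133} + \frac{10543}{-18532} = \frac{55}{11133} + 10543 \left(- \frac{1}{18532}\right) = \frac{55}{11133} - \frac{10543}{18532} = - \frac{116355959}{206316756}$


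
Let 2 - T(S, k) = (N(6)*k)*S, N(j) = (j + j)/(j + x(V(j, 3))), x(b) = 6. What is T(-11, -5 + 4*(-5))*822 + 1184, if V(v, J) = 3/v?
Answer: -223222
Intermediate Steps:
N(j) = 2*j/(6 + j) (N(j) = (j + j)/(j + 6) = (2*j)/(6 + j) = 2*j/(6 + j))
T(S, k) = 2 - S*k (T(S, k) = 2 - (2*6/(6 + 6))*k*S = 2 - (2*6/12)*k*S = 2 - (2*6*(1/12))*k*S = 2 - 1*k*S = 2 - k*S = 2 - S*k)
T(-11, -5 + 4*(-5))*822 + 1184 = (2 - 1*(-11)*(-5 + 4*(-5)))*822 + 1184 = (2 - 1*(-11)*(-5 - 20))*822 + 1184 = (2 - 1*(-11)*(-25))*822 + 1184 = (2 - 275)*822 + 1184 = -273*822 + 1184 = -224406 + 1184 = -223222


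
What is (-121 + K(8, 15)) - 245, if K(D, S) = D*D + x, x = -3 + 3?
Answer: -302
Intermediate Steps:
x = 0
K(D, S) = D**2 (K(D, S) = D*D + 0 = D**2 + 0 = D**2)
(-121 + K(8, 15)) - 245 = (-121 + 8**2) - 245 = (-121 + 64) - 245 = -57 - 245 = -302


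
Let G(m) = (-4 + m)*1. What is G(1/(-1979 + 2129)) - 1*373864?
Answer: -56080199/150 ≈ -3.7387e+5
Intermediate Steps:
G(m) = -4 + m
G(1/(-1979 + 2129)) - 1*373864 = (-4 + 1/(-1979 + 2129)) - 1*373864 = (-4 + 1/150) - 373864 = -599/150 - 373864 = -56080199/150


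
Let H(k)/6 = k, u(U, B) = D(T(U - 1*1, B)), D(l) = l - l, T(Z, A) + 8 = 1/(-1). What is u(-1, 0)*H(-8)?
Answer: 0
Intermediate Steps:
T(Z, A) = -9 (T(Z, A) = -8 + 1/(-1) = -8 + 1*(-1) = -8 - 1 = -9)
D(l) = 0
u(U, B) = 0
H(k) = 6*k
u(-1, 0)*H(-8) = 0*(6*(-8)) = 0*(-48) = 0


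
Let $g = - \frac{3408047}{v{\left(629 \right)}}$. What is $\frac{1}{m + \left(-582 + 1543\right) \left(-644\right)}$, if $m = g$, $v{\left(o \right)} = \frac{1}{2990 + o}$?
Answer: $- \frac{1}{12334340977} \approx -8.1074 \cdot 10^{-11}$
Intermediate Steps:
$g = -12333722093$ ($g = - \frac{3408047}{\frac{1}{2990 + 629}} = - \frac{3408047}{\frac{1}{3619}} = - 3408047 \frac{1}{\frac{1}{3619}} = \left(-3408047\right) 3619 = -12333722093$)
$m = -12333722093$
$\frac{1}{m + \left(-582 + 1543\right) \left(-644\right)} = \frac{1}{-12333722093 + \left(-582 + 1543\right) \left(-644\right)} = \frac{1}{-12333722093 + 961 \left(-644\right)} = \frac{1}{-12333722093 - 618884} = \frac{1}{-12334340977} = - \frac{1}{12334340977}$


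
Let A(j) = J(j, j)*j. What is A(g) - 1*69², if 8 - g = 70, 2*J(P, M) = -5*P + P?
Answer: -12449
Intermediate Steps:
J(P, M) = -2*P (J(P, M) = (-5*P + P)/2 = (-4*P)/2 = -2*P)
g = -62 (g = 8 - 1*70 = 8 - 70 = -62)
A(j) = -2*j² (A(j) = (-2*j)*j = -2*j²)
A(g) - 1*69² = -2*(-62)² - 1*69² = -2*3844 - 1*4761 = -7688 - 4761 = -12449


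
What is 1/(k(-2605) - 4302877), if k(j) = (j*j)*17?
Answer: 1/111059548 ≈ 9.0042e-9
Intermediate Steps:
k(j) = 17*j² (k(j) = j²*17 = 17*j²)
1/(k(-2605) - 4302877) = 1/(17*(-2605)² - 4302877) = 1/(17*6786025 - 4302877) = 1/(115362425 - 4302877) = 1/111059548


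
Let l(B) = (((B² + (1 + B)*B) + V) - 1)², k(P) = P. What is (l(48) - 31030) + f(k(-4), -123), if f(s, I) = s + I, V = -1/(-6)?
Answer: 779019109/36 ≈ 2.1639e+7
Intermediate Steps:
V = ⅙ (V = -1*(-⅙) = ⅙ ≈ 0.16667)
f(s, I) = I + s
l(B) = (-⅚ + B² + B*(1 + B))² (l(B) = (((B² + (1 + B)*B) + ⅙) - 1)² = (((B² + B*(1 + B)) + ⅙) - 1)² = ((⅙ + B² + B*(1 + B)) - 1)² = (-⅚ + B² + B*(1 + B))²)
(l(48) - 31030) + f(k(-4), -123) = ((-5 + 6*48 + 12*48²)²/36 - 31030) + (-123 - 4) = ((-5 + 288 + 12*2304)²/36 - 31030) - 127 = ((-5 + 288 + 27648)²/36 - 31030) - 127 = ((1/36)*27931² - 31030) - 127 = ((1/36)*780140761 - 31030) - 127 = (780140761/36 - 31030) - 127 = 779023681/36 - 127 = 779019109/36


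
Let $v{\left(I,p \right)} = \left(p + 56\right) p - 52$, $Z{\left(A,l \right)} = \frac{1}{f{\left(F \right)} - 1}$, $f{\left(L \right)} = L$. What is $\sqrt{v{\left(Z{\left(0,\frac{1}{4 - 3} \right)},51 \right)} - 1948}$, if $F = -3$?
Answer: $\sqrt{3457} \approx 58.796$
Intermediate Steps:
$Z{\left(A,l \right)} = - \frac{1}{4}$ ($Z{\left(A,l \right)} = \frac{1}{-3 - 1} = \frac{1}{-4} = - \frac{1}{4}$)
$v{\left(I,p \right)} = -52 + p \left(56 + p\right)$ ($v{\left(I,p \right)} = \left(56 + p\right) p - 52 = p \left(56 + p\right) - 52 = -52 + p \left(56 + p\right)$)
$\sqrt{v{\left(Z{\left(0,\frac{1}{4 - 3} \right)},51 \right)} - 1948} = \sqrt{\left(-52 + 51^{2} + 56 \cdot 51\right) - 1948} = \sqrt{\left(-52 + 2601 + 2856\right) - 1948} = \sqrt{5405 - 1948} = \sqrt{3457}$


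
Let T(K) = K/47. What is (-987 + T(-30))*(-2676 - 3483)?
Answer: 285894621/47 ≈ 6.0829e+6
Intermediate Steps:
T(K) = K/47 (T(K) = K*(1/47) = K/47)
(-987 + T(-30))*(-2676 - 3483) = (-987 + (1/47)*(-30))*(-2676 - 3483) = (-987 - 30/47)*(-6159) = -46419/47*(-6159) = 285894621/47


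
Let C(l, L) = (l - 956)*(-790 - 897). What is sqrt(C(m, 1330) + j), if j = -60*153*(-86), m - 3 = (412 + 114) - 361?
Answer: 2*sqrt(529709) ≈ 1455.6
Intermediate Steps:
m = 168 (m = 3 + ((412 + 114) - 361) = 3 + (526 - 361) = 3 + 165 = 168)
j = 789480 (j = -9180*(-86) = 789480)
C(l, L) = 1612772 - 1687*l (C(l, L) = (-956 + l)*(-1687) = 1612772 - 1687*l)
sqrt(C(m, 1330) + j) = sqrt((1612772 - 1687*168) + 789480) = sqrt((1612772 - 283416) + 789480) = sqrt(1329356 + 789480) = sqrt(2118836) = 2*sqrt(529709)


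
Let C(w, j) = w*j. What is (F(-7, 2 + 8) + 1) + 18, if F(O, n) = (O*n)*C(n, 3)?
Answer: -2081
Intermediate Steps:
C(w, j) = j*w
F(O, n) = 3*O*n² (F(O, n) = (O*n)*(3*n) = 3*O*n²)
(F(-7, 2 + 8) + 1) + 18 = (3*(-7)*(2 + 8)² + 1) + 18 = (3*(-7)*10² + 1) + 18 = (3*(-7)*100 + 1) + 18 = (-2100 + 1) + 18 = -2099 + 18 = -2081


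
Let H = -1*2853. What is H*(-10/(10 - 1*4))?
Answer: 4755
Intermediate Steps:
H = -2853
H*(-10/(10 - 1*4)) = -(-28530)/(10 - 1*4) = -(-28530)/(10 - 4) = -(-28530)/6 = -2853*(-5/3) = 4755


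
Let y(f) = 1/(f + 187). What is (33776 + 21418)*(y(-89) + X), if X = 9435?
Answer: 25517041707/49 ≈ 5.2076e+8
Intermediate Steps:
y(f) = 1/(187 + f)
(33776 + 21418)*(y(-89) + X) = (33776 + 21418)*(1/(187 - 89) + 9435) = 55194*(1/98 + 9435) = 55194*(924631/98) = 25517041707/49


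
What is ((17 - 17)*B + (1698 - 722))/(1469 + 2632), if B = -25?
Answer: 976/4101 ≈ 0.23799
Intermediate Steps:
((17 - 17)*B + (1698 - 722))/(1469 + 2632) = ((17 - 17)*(-25) + (1698 - 722))/(1469 + 2632) = (0*(-25) + 976)/4101 = (0 + 976)*(1/4101) = 976*(1/4101) = 976/4101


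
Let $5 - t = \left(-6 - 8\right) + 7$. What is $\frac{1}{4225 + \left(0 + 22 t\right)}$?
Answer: $\frac{1}{4489} \approx 0.00022277$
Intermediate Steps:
$t = 12$ ($t = 5 - \left(\left(-6 - 8\right) + 7\right) = 5 - \left(-14 + 7\right) = 5 - -7 = 5 + 7 = 12$)
$\frac{1}{4225 + \left(0 + 22 t\right)} = \frac{1}{4225 + \left(0 + 22 \cdot 12\right)} = \frac{1}{4225 + \left(0 + 264\right)} = \frac{1}{4225 + 264} = \frac{1}{4489}$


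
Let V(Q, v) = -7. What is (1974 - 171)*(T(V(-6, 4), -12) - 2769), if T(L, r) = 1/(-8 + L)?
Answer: -24963136/5 ≈ -4.9926e+6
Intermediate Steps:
(1974 - 171)*(T(V(-6, 4), -12) - 2769) = (1974 - 171)*(1/(-8 - 7) - 2769) = 1803*(1/(-15) - 2769) = 1803*(-1/15 - 2769) = 1803*(-41536/15) = -24963136/5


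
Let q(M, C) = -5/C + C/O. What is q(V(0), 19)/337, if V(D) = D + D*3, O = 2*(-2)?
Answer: -381/25612 ≈ -0.014876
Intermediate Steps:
O = -4
V(D) = 4*D (V(D) = D + 3*D = 4*D)
q(M, C) = -5/C - C/4 (q(M, C) = -5/C + C/(-4) = -5/C + C*(-¼) = -5/C - C/4)
q(V(0), 19)/337 = (-5/19 - ¼*19)/337 = (-5*1/19 - 19/4)*(1/337) = (-5/19 - 19/4)*(1/337) = -381/76*1/337 = -381/25612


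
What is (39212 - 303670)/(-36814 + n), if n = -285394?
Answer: 132229/161104 ≈ 0.82077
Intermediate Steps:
(39212 - 303670)/(-36814 + n) = (39212 - 303670)/(-36814 - 285394) = -264458/(-322208) = -264458*(-1/322208) = 132229/161104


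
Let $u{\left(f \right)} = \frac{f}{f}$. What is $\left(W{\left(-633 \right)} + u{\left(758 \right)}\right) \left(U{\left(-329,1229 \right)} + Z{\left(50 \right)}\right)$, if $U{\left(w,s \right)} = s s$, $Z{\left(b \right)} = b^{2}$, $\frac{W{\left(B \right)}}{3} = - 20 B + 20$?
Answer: $57553788581$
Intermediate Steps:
$W{\left(B \right)} = 60 - 60 B$ ($W{\left(B \right)} = 3 \left(- 20 B + 20\right) = 3 \left(20 - 20 B\right) = 60 - 60 B$)
$u{\left(f \right)} = 1$
$U{\left(w,s \right)} = s^{2}$
$\left(W{\left(-633 \right)} + u{\left(758 \right)}\right) \left(U{\left(-329,1229 \right)} + Z{\left(50 \right)}\right) = \left(\left(60 - -37980\right) + 1\right) \left(1229^{2} + 50^{2}\right) = \left(\left(60 + 37980\right) + 1\right) \left(1510441 + 2500\right) = \left(38040 + 1\right) 1512941 = 38041 \cdot 1512941 = 57553788581$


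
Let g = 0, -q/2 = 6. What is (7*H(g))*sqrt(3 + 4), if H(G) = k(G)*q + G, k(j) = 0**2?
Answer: 0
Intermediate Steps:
q = -12 (q = -2*6 = -12)
k(j) = 0
H(G) = G (H(G) = 0*(-12) + G = 0 + G = G)
(7*H(g))*sqrt(3 + 4) = (7*0)*sqrt(3 + 4) = 0*sqrt(7) = 0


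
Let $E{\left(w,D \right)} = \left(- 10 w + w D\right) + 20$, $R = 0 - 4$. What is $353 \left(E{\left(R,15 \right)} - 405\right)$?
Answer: $-142965$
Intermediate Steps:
$R = -4$ ($R = 0 - 4 = -4$)
$E{\left(w,D \right)} = 20 - 10 w + D w$ ($E{\left(w,D \right)} = \left(- 10 w + D w\right) + 20 = 20 - 10 w + D w$)
$353 \left(E{\left(R,15 \right)} - 405\right) = 353 \left(\left(20 - -40 + 15 \left(-4\right)\right) - 405\right) = 353 \left(\left(20 + 40 - 60\right) - 405\right) = 353 \left(0 - 405\right) = 353 \left(-405\right) = -142965$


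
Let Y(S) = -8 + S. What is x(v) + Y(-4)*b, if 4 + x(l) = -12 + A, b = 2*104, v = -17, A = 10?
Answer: -2502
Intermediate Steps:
b = 208
x(l) = -6 (x(l) = -4 + (-12 + 10) = -4 - 2 = -6)
x(v) + Y(-4)*b = -6 + (-8 - 4)*208 = -6 - 12*208 = -6 - 2496 = -2502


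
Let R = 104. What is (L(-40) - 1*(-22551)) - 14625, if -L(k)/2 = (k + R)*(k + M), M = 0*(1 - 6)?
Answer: 13046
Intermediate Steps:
M = 0 (M = 0*(-5) = 0)
L(k) = -2*k*(104 + k) (L(k) = -2*(k + 104)*(k + 0) = -2*(104 + k)*k = -2*k*(104 + k))
(L(-40) - 1*(-22551)) - 14625 = (2*(-40)*(-104 - 1*(-40)) - 1*(-22551)) - 14625 = (2*(-40)*(-104 + 40) + 22551) - 14625 = (2*(-40)*(-64) + 22551) - 14625 = (5120 + 22551) - 14625 = 27671 - 14625 = 13046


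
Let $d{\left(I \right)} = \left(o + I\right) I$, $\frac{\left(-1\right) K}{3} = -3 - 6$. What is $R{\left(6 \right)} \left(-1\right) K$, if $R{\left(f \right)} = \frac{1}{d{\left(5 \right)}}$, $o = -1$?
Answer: $- \frac{27}{20} \approx -1.35$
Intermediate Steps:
$K = 27$ ($K = - 3 \left(-3 - 6\right) = \left(-3\right) \left(-9\right) = 27$)
$d{\left(I \right)} = I \left(-1 + I\right)$ ($d{\left(I \right)} = \left(-1 + I\right) I = I \left(-1 + I\right)$)
$R{\left(f \right)} = \frac{1}{20}$ ($R{\left(f \right)} = \frac{1}{5 \left(-1 + 5\right)} = \frac{1}{5 \cdot 4} = \frac{1}{20}$)
$R{\left(6 \right)} \left(-1\right) K = \frac{1}{20} \left(-1\right) 27 = \left(- \frac{1}{20}\right) 27 = - \frac{27}{20}$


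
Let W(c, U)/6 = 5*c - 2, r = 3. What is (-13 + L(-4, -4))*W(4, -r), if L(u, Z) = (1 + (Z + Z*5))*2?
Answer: -6372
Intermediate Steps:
L(u, Z) = 2 + 12*Z (L(u, Z) = (1 + (Z + 5*Z))*2 = (1 + 6*Z)*2 = 2 + 12*Z)
W(c, U) = -12 + 30*c (W(c, U) = 6*(5*c - 2) = 6*(-2 + 5*c) = -12 + 30*c)
(-13 + L(-4, -4))*W(4, -r) = (-13 + (2 + 12*(-4)))*(-12 + 30*4) = (-13 + (2 - 48))*(-12 + 120) = (-13 - 46)*108 = -59*108 = -6372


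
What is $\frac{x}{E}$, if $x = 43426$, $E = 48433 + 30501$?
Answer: $\frac{21713}{39467} \approx 0.55016$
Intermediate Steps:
$E = 78934$
$\frac{x}{E} = \frac{43426}{78934} = 43426 \cdot \frac{1}{78934} = \frac{21713}{39467}$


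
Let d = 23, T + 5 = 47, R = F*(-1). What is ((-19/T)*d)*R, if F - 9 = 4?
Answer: 5681/42 ≈ 135.26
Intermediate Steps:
F = 13 (F = 9 + 4 = 13)
R = -13 (R = 13*(-1) = -13)
T = 42 (T = -5 + 47 = 42)
((-19/T)*d)*R = (-19/42*23)*(-13) = (-19*1/42*23)*(-13) = -19/42*23*(-13) = -437/42*(-13) = 5681/42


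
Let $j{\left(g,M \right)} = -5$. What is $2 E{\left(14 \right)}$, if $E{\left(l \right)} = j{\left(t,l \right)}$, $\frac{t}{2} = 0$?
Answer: $-10$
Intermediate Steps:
$t = 0$ ($t = 2 \cdot 0 = 0$)
$E{\left(l \right)} = -5$
$2 E{\left(14 \right)} = 2 \left(-5\right) = -10$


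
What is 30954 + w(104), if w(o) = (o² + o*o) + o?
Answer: 52690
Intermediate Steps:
w(o) = o + 2*o² (w(o) = (o² + o²) + o = 2*o² + o = o + 2*o²)
30954 + w(104) = 30954 + 104*(1 + 2*104) = 30954 + 104*(1 + 208) = 30954 + 104*209 = 30954 + 21736 = 52690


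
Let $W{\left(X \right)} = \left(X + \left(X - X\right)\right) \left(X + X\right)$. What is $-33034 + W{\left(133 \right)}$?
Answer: $2344$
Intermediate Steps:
$W{\left(X \right)} = 2 X^{2}$ ($W{\left(X \right)} = \left(X + 0\right) 2 X = X 2 X = 2 X^{2}$)
$-33034 + W{\left(133 \right)} = -33034 + 2 \cdot 133^{2} = -33034 + 2 \cdot 17689 = -33034 + 35378 = 2344$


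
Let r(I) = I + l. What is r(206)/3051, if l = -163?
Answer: 43/3051 ≈ 0.014094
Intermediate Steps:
r(I) = -163 + I (r(I) = I - 163 = -163 + I)
r(206)/3051 = (-163 + 206)/3051 = 43*(1/3051) = 43/3051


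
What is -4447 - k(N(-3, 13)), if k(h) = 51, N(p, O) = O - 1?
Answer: -4498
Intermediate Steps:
N(p, O) = -1 + O
-4447 - k(N(-3, 13)) = -4447 - 1*51 = -4447 - 51 = -4498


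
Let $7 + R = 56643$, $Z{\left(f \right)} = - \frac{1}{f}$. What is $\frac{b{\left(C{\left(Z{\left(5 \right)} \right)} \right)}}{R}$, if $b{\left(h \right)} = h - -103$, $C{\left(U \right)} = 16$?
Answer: $\frac{119}{56636} \approx 0.0021011$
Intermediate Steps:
$R = 56636$ ($R = -7 + 56643 = 56636$)
$b{\left(h \right)} = 103 + h$ ($b{\left(h \right)} = h + 103 = 103 + h$)
$\frac{b{\left(C{\left(Z{\left(5 \right)} \right)} \right)}}{R} = \frac{103 + 16}{56636} = 119 \cdot \frac{1}{56636} = \frac{119}{56636}$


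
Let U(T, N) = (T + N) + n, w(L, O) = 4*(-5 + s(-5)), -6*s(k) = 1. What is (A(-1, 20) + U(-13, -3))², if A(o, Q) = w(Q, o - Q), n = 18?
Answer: 3136/9 ≈ 348.44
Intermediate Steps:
s(k) = -⅙ (s(k) = -⅙*1 = -⅙)
w(L, O) = -62/3 (w(L, O) = 4*(-5 - ⅙) = 4*(-31/6) = -62/3)
U(T, N) = 18 + N + T (U(T, N) = (T + N) + 18 = (N + T) + 18 = 18 + N + T)
A(o, Q) = -62/3
(A(-1, 20) + U(-13, -3))² = (-62/3 + (18 - 3 - 13))² = (-62/3 + 2)² = (-56/3)² = 3136/9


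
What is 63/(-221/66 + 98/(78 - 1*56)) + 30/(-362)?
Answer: 751503/13213 ≈ 56.876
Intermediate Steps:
63/(-221/66 + 98/(78 - 1*56)) + 30/(-362) = 63/(-221*1/66 + 98/(78 - 56)) + 30*(-1/362) = 63/(-221/66 + 98/22) - 15/181 = 63/(-221/66 + 98*(1/22)) - 15/181 = 63/(-221/66 + 49/11) - 15/181 = 63/(73/66) - 15/181 = 63*(66/73) - 15/181 = 4158/73 - 15/181 = 751503/13213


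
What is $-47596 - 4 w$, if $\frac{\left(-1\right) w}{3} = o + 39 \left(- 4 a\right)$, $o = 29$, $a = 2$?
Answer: $-50992$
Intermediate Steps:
$w = 849$ ($w = - 3 \left(29 + 39 \left(\left(-4\right) 2\right)\right) = - 3 \left(29 + 39 \left(-8\right)\right) = - 3 \left(29 - 312\right) = \left(-3\right) \left(-283\right) = 849$)
$-47596 - 4 w = -47596 - 4 \cdot 849 = -47596 - 3396 = -50992$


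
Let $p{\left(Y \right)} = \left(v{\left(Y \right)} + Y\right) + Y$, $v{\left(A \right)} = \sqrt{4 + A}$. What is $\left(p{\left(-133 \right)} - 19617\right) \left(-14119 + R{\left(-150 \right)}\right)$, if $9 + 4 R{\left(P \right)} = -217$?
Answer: $\frac{563702933}{2} - \frac{28351 i \sqrt{129}}{2} \approx 2.8185 \cdot 10^{8} - 1.61 \cdot 10^{5} i$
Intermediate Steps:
$R{\left(P \right)} = - \frac{113}{2}$ ($R{\left(P \right)} = - \frac{9}{4} + \frac{1}{4} \left(-217\right) = - \frac{9}{4} - \frac{217}{4} = - \frac{113}{2}$)
$p{\left(Y \right)} = \sqrt{4 + Y} + 2 Y$ ($p{\left(Y \right)} = \left(\sqrt{4 + Y} + Y\right) + Y = \left(Y + \sqrt{4 + Y}\right) + Y = \sqrt{4 + Y} + 2 Y$)
$\left(p{\left(-133 \right)} - 19617\right) \left(-14119 + R{\left(-150 \right)}\right) = \left(\left(\sqrt{4 - 133} + 2 \left(-133\right)\right) - 19617\right) \left(-14119 - \frac{113}{2}\right) = \left(\left(\sqrt{-129} - 266\right) - 19617\right) \left(- \frac{28351}{2}\right) = \left(\left(i \sqrt{129} - 266\right) - 19617\right) \left(- \frac{28351}{2}\right) = \left(\left(-266 + i \sqrt{129}\right) - 19617\right) \left(- \frac{28351}{2}\right) = \left(-19883 + i \sqrt{129}\right) \left(- \frac{28351}{2}\right) = \frac{563702933}{2} - \frac{28351 i \sqrt{129}}{2}$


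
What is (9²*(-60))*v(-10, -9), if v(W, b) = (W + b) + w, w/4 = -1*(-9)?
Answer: -82620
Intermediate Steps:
w = 36 (w = 4*(-1*(-9)) = 4*9 = 36)
v(W, b) = 36 + W + b (v(W, b) = (W + b) + 36 = 36 + W + b)
(9²*(-60))*v(-10, -9) = (9²*(-60))*(36 - 10 - 9) = (81*(-60))*17 = -4860*17 = -82620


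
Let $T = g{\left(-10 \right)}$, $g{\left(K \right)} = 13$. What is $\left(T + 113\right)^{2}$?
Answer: $15876$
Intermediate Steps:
$T = 13$
$\left(T + 113\right)^{2} = \left(13 + 113\right)^{2} = 126^{2} = 15876$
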